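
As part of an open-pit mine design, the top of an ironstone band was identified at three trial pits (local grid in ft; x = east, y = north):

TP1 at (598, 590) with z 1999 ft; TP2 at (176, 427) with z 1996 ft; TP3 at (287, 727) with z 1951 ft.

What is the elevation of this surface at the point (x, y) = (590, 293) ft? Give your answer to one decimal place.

Let the plane be z = a·x + b·y + c.
TP2−TP1: −422a − 163b = −3;  TP3−TP1: −311a + 137b = −48.
Solving gives a = 0.07589, b = −0.17808.
Then c = 1999 − a·598 − b·590 = 2058.68.
At (590, 293): z = 44.8 − 52.2 + 2058.68 = 2051.3 ft.

2051.3 ft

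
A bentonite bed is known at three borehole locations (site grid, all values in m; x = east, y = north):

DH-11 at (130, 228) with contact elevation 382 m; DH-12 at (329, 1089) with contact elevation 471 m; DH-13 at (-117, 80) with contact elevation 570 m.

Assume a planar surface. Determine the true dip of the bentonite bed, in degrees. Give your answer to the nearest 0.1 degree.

45.3°

Let the plane be z = a·x + b·y + c.
DH-12−DH-11: 199a + 861b = 89;  DH-13−DH-11: −247a − 148b = 188.
Solving gives a = −0.95538, b = 0.32418.
Gradient magnitude |∇z| = √(a² + b²) = √(0.91275 + 0.10509) = 1.00888.
True dip = arctan(1.00888) = 45.3°, dipping toward ESE (azimuth ≈ 109°).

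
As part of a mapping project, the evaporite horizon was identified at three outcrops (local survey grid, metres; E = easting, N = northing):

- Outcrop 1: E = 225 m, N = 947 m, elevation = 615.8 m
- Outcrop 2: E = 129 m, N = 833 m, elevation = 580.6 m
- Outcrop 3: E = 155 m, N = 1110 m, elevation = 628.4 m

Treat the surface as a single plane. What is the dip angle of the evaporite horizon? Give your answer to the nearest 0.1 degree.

13.5°

Let the plane be z = a·E + b·N + c.
Outcrop 2−Outcrop 1: −96a − 114b = −35.2;  Outcrop 3−Outcrop 1: −70a + 163b = 12.6.
Solving gives a = 0.18204, b = 0.15548.
Gradient magnitude |∇z| = √(a² + b²) = √(0.03314 + 0.02417) = 0.23940.
True dip = arctan(0.23940) = 13.5°, dipping toward SW (azimuth ≈ 229°).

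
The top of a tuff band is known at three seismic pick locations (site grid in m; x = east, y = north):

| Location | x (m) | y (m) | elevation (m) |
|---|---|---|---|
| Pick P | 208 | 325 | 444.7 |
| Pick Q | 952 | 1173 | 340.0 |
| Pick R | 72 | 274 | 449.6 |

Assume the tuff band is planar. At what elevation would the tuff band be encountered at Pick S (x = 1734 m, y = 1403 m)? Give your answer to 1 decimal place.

Two edge vectors: Pick P→Pick Q = (744, 848, -104.7), Pick P→Pick R = (-136, -51, 4.9).
Normal n = (Pick P→Pick Q) × (Pick P→Pick R) = (-1184.5, 10593.6, 77384).
So ∂z/∂x = −n_x/n_z = 0.015307 and ∂z/∂y = −n_y/n_z = −0.136897.
Intercept c from Pick P: 444.7 − 3.18 + 44.49 = 486.01.
At (1734, 1403): z = 26.5 − 192.1 + 486.01 = 320.5 m.

320.5 m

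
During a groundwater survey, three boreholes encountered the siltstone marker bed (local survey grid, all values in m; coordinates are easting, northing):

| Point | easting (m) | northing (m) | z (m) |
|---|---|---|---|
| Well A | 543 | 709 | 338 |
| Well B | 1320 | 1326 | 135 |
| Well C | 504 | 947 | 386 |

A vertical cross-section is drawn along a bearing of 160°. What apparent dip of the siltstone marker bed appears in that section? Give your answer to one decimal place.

Two edge vectors: Well A→Well B = (777, 617, -203), Well A→Well C = (-39, 238, 48).
Normal n = (Well A→Well B) × (Well A→Well C) = (77930, -29379, 208989).
So ∂z/∂easting = −n_x/n_z = −0.37289 and ∂z/∂northing = −n_y/n_z = 0.14058.
Unit vector along 160° is (sin 160°, cos 160°) = (0.3420, -0.9397).
Slope in that direction = a·(0.3420) + b·(-0.9397) = −0.25964.
Apparent dip = arctan|0.25964| = 14.6° (true dip is 21.7°, so apparent ≤ true as expected).

14.6°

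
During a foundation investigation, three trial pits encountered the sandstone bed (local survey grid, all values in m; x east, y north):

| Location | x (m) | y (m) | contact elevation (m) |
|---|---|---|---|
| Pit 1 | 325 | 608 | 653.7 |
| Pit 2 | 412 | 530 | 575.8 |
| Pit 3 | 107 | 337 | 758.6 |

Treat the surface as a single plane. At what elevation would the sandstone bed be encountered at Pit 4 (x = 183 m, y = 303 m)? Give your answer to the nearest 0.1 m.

697.2 m

Two edge vectors: Pit 1→Pit 2 = (87, -78, -77.9), Pit 1→Pit 3 = (-218, -271, 104.9).
Normal n = (Pit 1→Pit 2) × (Pit 1→Pit 3) = (-29293.1, 7855.9, -40581).
So ∂z/∂x = −n_x/n_z = −0.72184 and ∂z/∂y = −n_y/n_z = 0.19359.
Intercept c from Pit 1: 653.7 + 234.60 − 117.70 = 770.60.
At (183, 303): z = −132.1 + 58.7 + 770.60 = 697.2 m.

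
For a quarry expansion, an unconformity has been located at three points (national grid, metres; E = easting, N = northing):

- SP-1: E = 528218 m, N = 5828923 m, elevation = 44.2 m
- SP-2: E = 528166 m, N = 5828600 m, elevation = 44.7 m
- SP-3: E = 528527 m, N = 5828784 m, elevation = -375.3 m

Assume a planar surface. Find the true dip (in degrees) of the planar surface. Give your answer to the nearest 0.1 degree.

Two edge vectors: SP-1→SP-2 = (-52, -323, 0.5), SP-1→SP-3 = (309, -139, -419.5).
Normal n = (SP-1→SP-2) × (SP-1→SP-3) = (135568, -21659.5, 107035).
So ∂z/∂E = −n_x/n_z = −1.26658 and ∂z/∂N = −n_y/n_z = 0.20236.
Gradient magnitude |∇z| = √(a² + b²) = √(1.60422 + 0.04095) = 1.28264.
True dip = arctan(1.28264) = 52.1°, dipping toward E (azimuth ≈ 099°).

52.1°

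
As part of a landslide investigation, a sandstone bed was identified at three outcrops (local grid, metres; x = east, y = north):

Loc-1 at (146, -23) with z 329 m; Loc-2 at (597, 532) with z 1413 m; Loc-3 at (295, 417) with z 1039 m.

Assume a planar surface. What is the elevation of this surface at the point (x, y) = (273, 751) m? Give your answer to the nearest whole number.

1481 m

Let the plane be z = a·x + b·y + c.
Loc-2−Loc-1: 451a + 555b = 1084;  Loc-3−Loc-1: 149a + 440b = 710.
Solving gives a = 0.71632, b = 1.37107.
Then c = 329 − a·146 − b·-23 = 255.95.
At (273, 751): z = 195.6 + 1029.7 + 255.95 = 1481.2 m.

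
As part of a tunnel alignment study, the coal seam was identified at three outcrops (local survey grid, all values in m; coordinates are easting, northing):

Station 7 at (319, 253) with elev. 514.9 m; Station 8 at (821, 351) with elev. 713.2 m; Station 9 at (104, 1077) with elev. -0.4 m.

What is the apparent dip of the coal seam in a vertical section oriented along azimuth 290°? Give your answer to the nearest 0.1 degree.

Let the plane be z = a·easting + b·northing + c.
Station 8−Station 7: 502a + 98b = 198.3;  Station 9−Station 7: −215a + 824b = −515.3.
Solving gives a = 0.49204, b = −0.49698.
Unit vector along 290° is (sin 290°, cos 290°) = (-0.9397, 0.3420).
Slope in that direction = a·(-0.9397) + b·(0.3420) = −0.63234.
Apparent dip = arctan|0.63234| = 32.3° (true dip is 35.0°, so apparent ≤ true as expected).

32.3°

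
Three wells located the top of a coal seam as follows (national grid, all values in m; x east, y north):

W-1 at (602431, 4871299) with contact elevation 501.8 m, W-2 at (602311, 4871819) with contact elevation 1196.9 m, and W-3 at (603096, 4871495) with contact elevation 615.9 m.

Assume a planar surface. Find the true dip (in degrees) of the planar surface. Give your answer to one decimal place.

Let the plane be z = a·x + b·y + c.
W-2−W-1: −120a + 520b = 695.1;  W-3−W-1: 665a + 196b = 114.1.
Solving gives a = −0.20824, b = 1.28868.
Gradient magnitude |∇z| = √(a² + b²) = √(0.04336 + 1.66068) = 1.30539.
True dip = arctan(1.30539) = 52.5°, dipping toward S (azimuth ≈ 171°).

52.5°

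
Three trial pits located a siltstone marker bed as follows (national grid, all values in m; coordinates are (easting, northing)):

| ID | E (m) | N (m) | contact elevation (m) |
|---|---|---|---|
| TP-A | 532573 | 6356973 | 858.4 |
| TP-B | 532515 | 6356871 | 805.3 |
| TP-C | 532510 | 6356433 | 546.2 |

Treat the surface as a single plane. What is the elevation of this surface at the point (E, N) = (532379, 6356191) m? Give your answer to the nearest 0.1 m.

Let the plane be z = a·E + b·N + c.
TP-B−TP-A: −58a − 102b = −53.1;  TP-C−TP-A: −63a − 540b = −312.2.
Solving gives a = −0.127355989, b = 0.593006347.
Then c = 858.4 − a·532573 − b·6356973 = −3701040.57.
At (532379, 6356191): z = −67801.7 + 3769261.6 − 3701040.57 = 419.4 m.

419.4 m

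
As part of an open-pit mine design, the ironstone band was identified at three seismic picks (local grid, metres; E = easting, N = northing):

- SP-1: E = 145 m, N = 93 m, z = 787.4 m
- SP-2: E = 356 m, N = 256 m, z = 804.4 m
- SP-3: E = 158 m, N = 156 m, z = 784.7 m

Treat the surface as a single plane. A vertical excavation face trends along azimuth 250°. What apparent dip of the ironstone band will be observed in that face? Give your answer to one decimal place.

Let the plane be z = a·E + b·N + c.
SP-2−SP-1: 211a + 163b = 17;  SP-3−SP-1: 13a + 63b = −2.7.
Solving gives a = 0.13523, b = −0.07076.
Unit vector along 250° is (sin 250°, cos 250°) = (-0.9397, -0.3420).
Slope in that direction = a·(-0.9397) + b·(-0.3420) = −0.10288.
Apparent dip = arctan|0.10288| = 5.9° (true dip is 8.7°, so apparent ≤ true as expected).

5.9°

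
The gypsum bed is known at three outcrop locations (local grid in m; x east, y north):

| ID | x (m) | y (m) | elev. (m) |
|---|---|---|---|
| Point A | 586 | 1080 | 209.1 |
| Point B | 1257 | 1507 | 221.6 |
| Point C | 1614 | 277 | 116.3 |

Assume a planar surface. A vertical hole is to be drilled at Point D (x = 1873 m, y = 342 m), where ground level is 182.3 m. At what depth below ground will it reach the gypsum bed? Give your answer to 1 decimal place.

Let the plane be z = a·x + b·y + c.
Point B−Point A: 671a + 427b = 12.5;  Point C−Point A: 1028a − 803b = −92.8.
Solving gives a = −0.030261, b = 0.076827.
Then c = 209.1 − a·586 − b·1080 = 143.86.
At (1873, 342): z_contact = −56.68 + 26.27 + 143.86 = 113.46 m.
Depth below ground = 182.3 − 113.46 = 68.8 m.

68.8 m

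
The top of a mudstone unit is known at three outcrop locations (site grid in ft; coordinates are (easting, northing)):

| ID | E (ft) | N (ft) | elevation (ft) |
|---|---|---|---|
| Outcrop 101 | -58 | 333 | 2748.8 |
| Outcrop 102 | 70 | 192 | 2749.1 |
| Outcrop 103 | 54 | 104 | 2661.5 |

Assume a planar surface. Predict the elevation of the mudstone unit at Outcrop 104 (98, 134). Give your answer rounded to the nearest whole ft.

2727 ft

Two edge vectors: Outcrop 101→Outcrop 102 = (128, -141, 0.3), Outcrop 101→Outcrop 103 = (112, -229, -87.3).
Normal n = (Outcrop 101→Outcrop 102) × (Outcrop 101→Outcrop 103) = (12378, 11208, -13520).
So ∂z/∂E = −n_x/n_z = 0.91553 and ∂z/∂N = −n_y/n_z = 0.82899.
Intercept c from Outcrop 101: 2748.8 + 53.10 − 276.06 = 2525.85.
At (98, 134): z = 89.7 + 111.1 + 2525.85 = 2726.7 ft.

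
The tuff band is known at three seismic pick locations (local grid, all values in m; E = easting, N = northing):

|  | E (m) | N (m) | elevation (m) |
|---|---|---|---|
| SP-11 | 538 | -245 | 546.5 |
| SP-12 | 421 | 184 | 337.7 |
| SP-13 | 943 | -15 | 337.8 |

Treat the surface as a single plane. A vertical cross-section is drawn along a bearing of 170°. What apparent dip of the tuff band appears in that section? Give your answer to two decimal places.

Two edge vectors: SP-11→SP-12 = (-117, 429, -208.8), SP-11→SP-13 = (405, 230, -208.7).
Normal n = (SP-11→SP-12) × (SP-11→SP-13) = (-41508.3, -108981.9, -200655).
So ∂z/∂E = −n_x/n_z = −0.20686 and ∂z/∂N = −n_y/n_z = −0.54313.
Unit vector along 170° is (sin 170°, cos 170°) = (0.1736, -0.9848).
Slope in that direction = a·(0.1736) + b·(-0.9848) = 0.49896.
Apparent dip = arctan|0.49896| = 26.52° (true dip is 30.2°, so apparent ≤ true as expected).

26.52°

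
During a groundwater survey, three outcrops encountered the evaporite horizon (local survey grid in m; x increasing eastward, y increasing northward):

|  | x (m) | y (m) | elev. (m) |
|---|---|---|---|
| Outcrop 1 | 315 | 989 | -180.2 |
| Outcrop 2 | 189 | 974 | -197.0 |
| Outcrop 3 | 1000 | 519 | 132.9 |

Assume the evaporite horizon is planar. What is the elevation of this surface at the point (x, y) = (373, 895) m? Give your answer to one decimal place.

Let the plane be z = a·x + b·y + c.
Outcrop 2−Outcrop 1: −126a − 15b = −16.8;  Outcrop 3−Outcrop 1: 685a − 470b = 313.1.
Solving gives a = 0.181200, b = −0.402081.
Then c = -180.2 − a·315 − b·989 = 160.38.
At (373, 895): z = 67.6 − 359.9 + 160.38 = -131.9 m.

-131.9 m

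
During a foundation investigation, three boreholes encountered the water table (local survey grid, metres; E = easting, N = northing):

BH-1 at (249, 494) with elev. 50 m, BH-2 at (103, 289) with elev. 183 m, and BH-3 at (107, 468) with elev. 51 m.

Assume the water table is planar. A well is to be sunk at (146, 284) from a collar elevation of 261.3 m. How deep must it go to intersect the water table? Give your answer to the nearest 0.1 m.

Two edge vectors: BH-1→BH-2 = (-146, -205, 133), BH-1→BH-3 = (-142, -26, 1).
Normal n = (BH-1→BH-2) × (BH-1→BH-3) = (3253, -18740, -25314).
So ∂z/∂E = −n_x/n_z = 0.12851 and ∂z/∂N = −n_y/n_z = −0.74030.
Intercept c from BH-1: 50 − 32.00 + 365.71 = 383.71.
At (146, 284): z_contact = 18.76 − 210.25 + 383.71 = 192.23 m.
Depth below ground = 261.3 − 192.23 = 69.1 m.

69.1 m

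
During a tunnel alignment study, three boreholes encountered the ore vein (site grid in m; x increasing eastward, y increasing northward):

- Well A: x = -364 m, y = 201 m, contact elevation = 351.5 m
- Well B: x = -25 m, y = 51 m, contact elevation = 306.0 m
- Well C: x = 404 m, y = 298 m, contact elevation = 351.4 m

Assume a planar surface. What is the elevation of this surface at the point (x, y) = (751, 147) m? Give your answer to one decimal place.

305.4 m

Two edge vectors: Well A→Well B = (339, -150, -45.5), Well A→Well C = (768, 97, -0.1).
Normal n = (Well A→Well B) × (Well A→Well C) = (4428.5, -34910.1, 148083).
So ∂z/∂x = −n_x/n_z = −0.02991 and ∂z/∂y = −n_y/n_z = 0.23575.
Intercept c from Well A: 351.5 − 10.89 − 47.39 = 293.23.
At (751, 147): z = −22.5 + 34.7 + 293.23 = 305.4 m.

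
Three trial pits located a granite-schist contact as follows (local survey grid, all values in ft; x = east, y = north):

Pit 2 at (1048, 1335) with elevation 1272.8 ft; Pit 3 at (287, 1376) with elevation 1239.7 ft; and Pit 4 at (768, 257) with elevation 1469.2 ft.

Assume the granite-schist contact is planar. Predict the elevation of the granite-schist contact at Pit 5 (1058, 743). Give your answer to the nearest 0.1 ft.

1386.1 ft

Two edge vectors: Pit 2→Pit 3 = (-761, 41, -33.1), Pit 2→Pit 4 = (-280, -1078, 196.4).
Normal n = (Pit 2→Pit 3) × (Pit 2→Pit 4) = (-27629.4, 158728.4, 831838).
So ∂z/∂x = −n_x/n_z = 0.033215 and ∂z/∂y = −n_y/n_z = −0.190816.
Intercept c from Pit 2: 1272.8 − 34.81 + 254.74 = 1492.73.
At (1058, 743): z = 35.1 − 141.8 + 1492.73 = 1386.1 ft.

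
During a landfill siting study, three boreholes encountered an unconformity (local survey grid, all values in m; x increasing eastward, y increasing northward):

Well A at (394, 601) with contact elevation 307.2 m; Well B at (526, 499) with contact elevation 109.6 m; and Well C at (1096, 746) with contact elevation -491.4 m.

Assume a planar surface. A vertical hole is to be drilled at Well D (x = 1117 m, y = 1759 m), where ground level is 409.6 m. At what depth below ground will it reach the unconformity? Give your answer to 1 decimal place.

Let the plane be z = a·x + b·y + c.
Well B−Well A: 132a − 102b = −197.6;  Well C−Well A: 702a + 145b = −798.6.
Solving gives a = −1.213405, b = 0.366966.
Then c = 307.2 − a·394 − b·601 = 564.73.
At (1117, 1759): z_contact = −1355.37 + 645.49 + 564.73 = -145.14 m.
Depth below ground = 409.6 − (-145.14) = 554.7 m.

554.7 m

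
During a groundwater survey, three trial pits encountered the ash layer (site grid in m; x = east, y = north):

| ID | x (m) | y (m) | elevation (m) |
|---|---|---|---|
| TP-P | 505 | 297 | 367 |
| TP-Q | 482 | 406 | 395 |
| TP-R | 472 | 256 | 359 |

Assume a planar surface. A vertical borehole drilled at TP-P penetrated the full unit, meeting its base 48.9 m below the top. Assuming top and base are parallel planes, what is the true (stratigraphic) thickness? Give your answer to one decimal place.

47.4 m

Two edge vectors: TP-P→TP-Q = (-23, 109, 28), TP-P→TP-R = (-33, -41, -8).
Normal n = (TP-P→TP-Q) × (TP-P→TP-R) = (276, -1108, 4540).
So ∂z/∂x = −n_x/n_z = −0.06079 and ∂z/∂y = −n_y/n_z = 0.24405.
|∇z| = √(a²+b²) = 0.25151, so dip δ = arctan(0.25151) = 14.12°.
True thickness = vertical thickness × cos δ = 48.9 × cos 14.12° = 47.4 m.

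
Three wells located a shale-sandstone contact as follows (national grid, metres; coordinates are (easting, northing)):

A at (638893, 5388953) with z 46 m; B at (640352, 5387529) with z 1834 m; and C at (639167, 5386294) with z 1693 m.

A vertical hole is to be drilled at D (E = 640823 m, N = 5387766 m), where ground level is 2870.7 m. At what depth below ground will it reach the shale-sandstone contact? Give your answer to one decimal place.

841.5 m

Two edge vectors: A→B = (1459, -1424, 1788), A→C = (274, -2659, 1647).
Normal n = (A→B) × (A→C) = (2408964, -1913061, -3489305).
So ∂z/∂E = −n_x/n_z = 0.690385048 and ∂z/∂N = −n_y/n_z = −0.548264196.
Intercept c from A: 46 − 441082.17 + 2954569.98 = 2513533.81.
At (640823, 5387766): z_contact = 442414.62 − 2953919.19 + 2513533.81 = 2029.23 m.
Depth below ground = 2870.7 − 2029.23 = 841.5 m.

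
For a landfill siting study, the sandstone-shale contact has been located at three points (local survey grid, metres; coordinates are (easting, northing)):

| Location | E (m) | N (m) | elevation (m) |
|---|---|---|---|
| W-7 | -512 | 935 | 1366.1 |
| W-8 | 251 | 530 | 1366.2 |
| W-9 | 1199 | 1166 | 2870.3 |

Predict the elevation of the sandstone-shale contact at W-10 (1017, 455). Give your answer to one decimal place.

1804.1 m

Let the plane be z = a·E + b·N + c.
W-8−W-7: 763a − 405b = 0.1;  W-9−W-7: 1711a + 231b = 1504.2.
Solving gives a = 0.700896, b = 1.320206.
Then c = 1366.1 − a·-512 − b·935 = 490.57.
At (1017, 455): z = 712.8 + 600.7 + 490.57 = 1804.1 m.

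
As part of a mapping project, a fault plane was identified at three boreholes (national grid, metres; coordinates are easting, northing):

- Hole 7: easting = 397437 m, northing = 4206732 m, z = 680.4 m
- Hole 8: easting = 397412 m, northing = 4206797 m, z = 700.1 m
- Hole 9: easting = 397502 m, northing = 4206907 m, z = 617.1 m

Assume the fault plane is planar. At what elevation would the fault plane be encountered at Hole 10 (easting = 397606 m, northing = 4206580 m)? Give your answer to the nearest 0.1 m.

537.1 m

Let the plane be z = a·easting + b·northing + c.
Hole 8−Hole 7: −25a + 65b = 19.7;  Hole 9−Hole 7: 65a + 175b = −63.3.
Solving gives a = −0.879302326, b = −0.035116279.
Then c = 680.4 − a·397437 − b·4206732 = 497872.45.
At (397606, 4206580): z = −349615.9 − 147719.4 + 497872.45 = 537.1 m.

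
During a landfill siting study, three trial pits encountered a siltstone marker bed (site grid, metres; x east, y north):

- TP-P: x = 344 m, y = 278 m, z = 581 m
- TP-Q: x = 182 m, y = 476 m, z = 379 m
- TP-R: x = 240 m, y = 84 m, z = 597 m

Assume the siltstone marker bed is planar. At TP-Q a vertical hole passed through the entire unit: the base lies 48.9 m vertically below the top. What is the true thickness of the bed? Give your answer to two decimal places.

37.67 m

Let the plane be z = a·x + b·y + c.
TP-Q−TP-P: −162a + 198b = −202;  TP-R−TP-P: −104a − 194b = 16.
Solving gives a = 0.69243, b = −0.45367.
|∇z| = √(a²+b²) = 0.82781, so dip δ = arctan(0.82781) = 39.62°.
True thickness = vertical thickness × cos δ = 48.9 × cos 39.62° = 37.67 m.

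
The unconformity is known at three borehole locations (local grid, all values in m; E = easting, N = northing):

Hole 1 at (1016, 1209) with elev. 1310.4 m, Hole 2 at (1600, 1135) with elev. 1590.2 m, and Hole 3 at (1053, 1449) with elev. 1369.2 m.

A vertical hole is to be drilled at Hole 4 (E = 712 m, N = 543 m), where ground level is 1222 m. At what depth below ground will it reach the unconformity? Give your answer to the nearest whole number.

Two edge vectors: Hole 1→Hole 2 = (584, -74, 279.8), Hole 1→Hole 3 = (37, 240, 58.8).
Normal n = (Hole 1→Hole 2) × (Hole 1→Hole 3) = (-71503.2, -23986.6, 142898).
So ∂z/∂E = −n_x/n_z = 0.50038 and ∂z/∂N = −n_y/n_z = 0.16786.
Intercept c from Hole 1: 1310.4 − 508.39 − 202.94 = 599.07.
At (712, 543): z_contact = 356.3 + 91.1 + 599.07 = 1046.5 m.
Depth below ground = 1222 − 1046.5 = 176 m.

176 m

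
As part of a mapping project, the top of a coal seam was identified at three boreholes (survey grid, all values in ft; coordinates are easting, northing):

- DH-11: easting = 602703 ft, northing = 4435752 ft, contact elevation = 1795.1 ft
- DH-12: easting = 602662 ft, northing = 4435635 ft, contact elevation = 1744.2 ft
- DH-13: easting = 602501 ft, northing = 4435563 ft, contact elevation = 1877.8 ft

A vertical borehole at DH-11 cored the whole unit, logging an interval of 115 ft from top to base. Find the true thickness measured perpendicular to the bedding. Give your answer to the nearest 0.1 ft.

Let the plane be z = a·easting + b·northing + c.
DH-12−DH-11: −41a − 117b = −50.9;  DH-13−DH-11: −202a − 189b = 82.7.
Solving gives a = −1.21473, b = 0.86072.
|∇z| = √(a²+b²) = 1.48876, so dip δ = arctan(1.48876) = 56.11°.
True thickness = vertical thickness × cos δ = 115 × cos 56.11° = 64.1 ft.

64.1 ft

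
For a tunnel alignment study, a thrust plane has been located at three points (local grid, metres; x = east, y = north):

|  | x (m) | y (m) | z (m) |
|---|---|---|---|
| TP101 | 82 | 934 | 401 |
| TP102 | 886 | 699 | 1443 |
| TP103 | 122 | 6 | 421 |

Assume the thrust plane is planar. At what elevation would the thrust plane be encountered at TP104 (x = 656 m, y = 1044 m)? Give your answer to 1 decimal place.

1154.6 m

Let the plane be z = a·x + b·y + c.
TP102−TP101: 804a − 235b = 1042;  TP103−TP101: 40a − 928b = 20.
Solving gives a = 1.306177, b = 0.034749.
Then c = 401 − a·82 − b·934 = 261.44.
At (656, 1044): z = 856.9 + 36.3 + 261.44 = 1154.6 m.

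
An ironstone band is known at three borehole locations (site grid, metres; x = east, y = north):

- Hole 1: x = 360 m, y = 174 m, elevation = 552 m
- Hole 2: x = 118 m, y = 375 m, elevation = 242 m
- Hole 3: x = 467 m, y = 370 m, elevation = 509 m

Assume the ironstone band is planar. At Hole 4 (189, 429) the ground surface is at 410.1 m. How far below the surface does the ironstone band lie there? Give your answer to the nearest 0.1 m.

Let the plane be z = a·x + b·y + c.
Hole 2−Hole 1: −242a + 201b = −310;  Hole 3−Hole 1: 107a + 196b = −43.
Solving gives a = 0.75599, b = −0.63210.
Then c = 552 − a·360 − b·174 = 389.83.
At (189, 429): z_contact = 142.88 − 271.17 + 389.83 = 261.54 m.
Depth below ground = 410.1 − 261.54 = 148.6 m.

148.6 m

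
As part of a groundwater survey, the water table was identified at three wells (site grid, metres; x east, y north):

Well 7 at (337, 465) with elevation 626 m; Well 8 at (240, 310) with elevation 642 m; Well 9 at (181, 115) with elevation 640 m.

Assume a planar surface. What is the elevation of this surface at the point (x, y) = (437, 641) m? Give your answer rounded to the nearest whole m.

Two edge vectors: Well 7→Well 8 = (-97, -155, 16), Well 7→Well 9 = (-156, -350, 14).
Normal n = (Well 7→Well 8) × (Well 7→Well 9) = (3430, -1138, 9770).
So ∂z/∂x = −n_x/n_z = −0.35107 and ∂z/∂y = −n_y/n_z = 0.11648.
Intercept c from Well 7: 626 + 118.31 − 54.16 = 690.15.
At (437, 641): z = −153.4 + 74.7 + 690.15 = 611.4 m.

611 m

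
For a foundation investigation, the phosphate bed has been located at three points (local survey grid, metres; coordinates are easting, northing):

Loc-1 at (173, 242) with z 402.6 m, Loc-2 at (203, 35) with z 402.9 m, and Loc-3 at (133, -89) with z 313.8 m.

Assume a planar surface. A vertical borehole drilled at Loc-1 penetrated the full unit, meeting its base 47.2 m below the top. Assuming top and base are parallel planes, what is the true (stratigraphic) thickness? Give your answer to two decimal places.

32.96 m

Two edge vectors: Loc-1→Loc-2 = (30, -207, 0.3), Loc-1→Loc-3 = (-40, -331, -88.8).
Normal n = (Loc-1→Loc-2) × (Loc-1→Loc-3) = (18480.9, 2652, -18210).
So ∂z/∂easting = −n_x/n_z = 1.01488 and ∂z/∂northing = −n_y/n_z = 0.14563.
|∇z| = √(a²+b²) = 1.02527, so dip δ = arctan(1.02527) = 45.71°.
True thickness = vertical thickness × cos δ = 47.2 × cos 45.71° = 32.96 m.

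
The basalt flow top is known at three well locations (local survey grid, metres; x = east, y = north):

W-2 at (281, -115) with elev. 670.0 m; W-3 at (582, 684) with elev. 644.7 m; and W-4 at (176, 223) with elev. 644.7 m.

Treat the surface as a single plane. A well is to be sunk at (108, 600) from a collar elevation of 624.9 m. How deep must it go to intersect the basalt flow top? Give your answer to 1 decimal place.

5.3 m

Two edge vectors: W-2→W-3 = (301, 799, -25.3), W-2→W-4 = (-105, 338, -25.3).
Normal n = (W-2→W-3) × (W-2→W-4) = (-11663.3, 10271.8, 185633).
So ∂z/∂x = −n_x/n_z = 0.06283 and ∂z/∂y = −n_y/n_z = −0.05533.
Intercept c from W-2: 670 − 17.66 − 6.36 = 645.98.
At (108, 600): z_contact = 6.79 − 33.20 + 645.98 = 619.57 m.
Depth below ground = 624.9 − 619.57 = 5.3 m.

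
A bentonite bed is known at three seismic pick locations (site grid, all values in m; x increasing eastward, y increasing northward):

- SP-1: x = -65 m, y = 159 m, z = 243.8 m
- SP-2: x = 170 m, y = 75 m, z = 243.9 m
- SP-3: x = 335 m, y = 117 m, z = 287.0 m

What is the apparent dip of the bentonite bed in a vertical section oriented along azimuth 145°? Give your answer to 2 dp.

14.65°

Let the plane be z = a·x + b·y + c.
SP-2−SP-1: 235a − 84b = 0.1;  SP-3−SP-1: 400a − 42b = 43.2.
Solving gives a = 0.15274, b = 0.42613.
Unit vector along 145° is (sin 145°, cos 145°) = (0.5736, -0.8192).
Slope in that direction = a·(0.5736) + b·(-0.8192) = −0.26145.
Apparent dip = arctan|0.26145| = 14.65° (true dip is 24.4°, so apparent ≤ true as expected).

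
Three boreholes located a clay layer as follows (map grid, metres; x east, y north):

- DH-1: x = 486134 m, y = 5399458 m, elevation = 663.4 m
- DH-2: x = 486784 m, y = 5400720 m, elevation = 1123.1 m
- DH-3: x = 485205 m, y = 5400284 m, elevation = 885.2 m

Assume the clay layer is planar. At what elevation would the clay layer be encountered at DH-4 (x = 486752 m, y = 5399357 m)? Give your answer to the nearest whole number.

666 m

Two edge vectors: DH-1→DH-2 = (650, 1262, 459.7), DH-1→DH-3 = (-929, 826, 221.8).
Normal n = (DH-1→DH-2) × (DH-1→DH-3) = (-99800.6, -571231.3, 1709298).
So ∂z/∂x = −n_x/n_z = 0.05838689 and ∂z/∂y = −n_y/n_z = 0.33419059.
Intercept c from DH-1: 663.4 − 28383.85 − 1804448.03 = −1832168.49.
At (486752, 5399357): z = 28419.9 + 1804414.3 − 1832168.49 = 665.7 m.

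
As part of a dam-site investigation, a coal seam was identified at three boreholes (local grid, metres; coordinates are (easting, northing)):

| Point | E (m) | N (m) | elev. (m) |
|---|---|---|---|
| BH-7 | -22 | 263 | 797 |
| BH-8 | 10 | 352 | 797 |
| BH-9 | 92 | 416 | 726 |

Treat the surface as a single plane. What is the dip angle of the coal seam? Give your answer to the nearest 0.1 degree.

Let the plane be z = a·E + b·N + c.
BH-8−BH-7: 32a + 89b = 0;  BH-9−BH-7: 114a + 153b = −71.
Solving gives a = −1.20362, b = 0.43276.
Gradient magnitude |∇z| = √(a² + b²) = √(1.44870 + 0.18728) = 1.27905.
True dip = arctan(1.27905) = 52.0°, dipping toward ESE (azimuth ≈ 110°).

52.0°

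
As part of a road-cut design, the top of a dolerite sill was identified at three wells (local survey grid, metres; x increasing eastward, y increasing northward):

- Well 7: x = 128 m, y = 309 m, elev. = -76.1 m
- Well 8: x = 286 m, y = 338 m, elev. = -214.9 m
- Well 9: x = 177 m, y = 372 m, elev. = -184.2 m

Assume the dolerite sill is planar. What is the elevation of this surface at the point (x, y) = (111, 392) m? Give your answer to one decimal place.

Let the plane be z = a·x + b·y + c.
Well 8−Well 7: 158a + 29b = −138.8;  Well 9−Well 7: 49a + 63b = −108.1.
Solving gives a = −0.65739, b = −1.20457.
Then c = -76.1 − a·128 − b·309 = 380.26.
At (111, 392): z = −73.0 − 472.2 + 380.26 = -164.9 m.

-164.9 m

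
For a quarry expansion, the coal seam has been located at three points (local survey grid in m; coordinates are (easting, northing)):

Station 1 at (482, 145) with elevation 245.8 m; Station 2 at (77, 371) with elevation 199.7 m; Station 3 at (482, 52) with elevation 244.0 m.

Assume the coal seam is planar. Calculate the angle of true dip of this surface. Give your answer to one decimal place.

Two edge vectors: Station 1→Station 2 = (-405, 226, -46.1), Station 1→Station 3 = (0, -93, -1.8).
Normal n = (Station 1→Station 2) × (Station 1→Station 3) = (-4694.1, -729, 37665).
So ∂z/∂E = −n_x/n_z = 0.12463 and ∂z/∂N = −n_y/n_z = 0.01935.
Gradient magnitude |∇z| = √(a² + b²) = √(0.01553 + 0.00037) = 0.12612.
True dip = arctan(0.12612) = 7.2°, dipping toward W (azimuth ≈ 261°).

7.2°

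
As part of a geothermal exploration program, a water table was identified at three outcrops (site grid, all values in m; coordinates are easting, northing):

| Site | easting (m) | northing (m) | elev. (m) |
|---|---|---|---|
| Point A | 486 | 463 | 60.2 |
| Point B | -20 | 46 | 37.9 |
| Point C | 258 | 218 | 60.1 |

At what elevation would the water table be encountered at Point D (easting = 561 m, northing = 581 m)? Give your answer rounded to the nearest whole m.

Let the plane be z = a·easting + b·northing + c.
Point B−Point A: −506a − 417b = −22.3;  Point C−Point A: −228a − 245b = −0.1.
Solving gives a = 0.18764, b = −0.17422.
Then c = 60.2 − a·486 − b·463 = 49.67.
At (561, 581): z = 105.3 − 101.2 + 49.67 = 53.7 m.

54 m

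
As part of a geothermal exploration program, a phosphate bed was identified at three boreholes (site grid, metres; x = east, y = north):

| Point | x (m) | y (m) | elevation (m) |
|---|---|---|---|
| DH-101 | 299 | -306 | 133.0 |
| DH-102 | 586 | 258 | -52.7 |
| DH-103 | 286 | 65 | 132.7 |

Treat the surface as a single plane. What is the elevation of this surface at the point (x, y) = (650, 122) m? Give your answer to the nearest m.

-88 m

Let the plane be z = a·x + b·y + c.
DH-102−DH-101: 287a + 564b = −185.7;  DH-103−DH-101: −13a + 371b = −0.3.
Solving gives a = −0.60387, b = −0.02197.
Then c = 133 − a·299 − b·-306 = 306.83.
At (650, 122): z = −392.5 − 2.7 + 306.83 = -88.4 m.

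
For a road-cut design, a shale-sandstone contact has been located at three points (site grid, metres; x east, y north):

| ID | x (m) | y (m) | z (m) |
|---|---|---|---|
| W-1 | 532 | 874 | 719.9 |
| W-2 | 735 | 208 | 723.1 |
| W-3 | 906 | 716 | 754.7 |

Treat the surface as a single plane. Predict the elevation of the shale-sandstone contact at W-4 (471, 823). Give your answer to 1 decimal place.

Let the plane be z = a·x + b·y + c.
W-2−W-1: 203a − 666b = 3.2;  W-3−W-1: 374a − 158b = 34.8.
Solving gives a = 0.10447, b = 0.02704.
Then c = 719.9 − a·532 − b·874 = 640.69.
At (471, 823): z = 49.2 + 22.3 + 640.69 = 712.1 m.

712.1 m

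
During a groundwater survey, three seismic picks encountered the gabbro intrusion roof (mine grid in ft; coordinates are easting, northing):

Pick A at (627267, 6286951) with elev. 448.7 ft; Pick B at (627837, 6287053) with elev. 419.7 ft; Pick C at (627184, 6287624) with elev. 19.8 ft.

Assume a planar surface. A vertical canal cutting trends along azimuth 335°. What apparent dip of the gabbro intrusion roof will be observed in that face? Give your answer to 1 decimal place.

30.8°

Two edge vectors: Pick A→Pick B = (570, 102, -29), Pick A→Pick C = (-83, 673, -428.9).
Normal n = (Pick A→Pick B) × (Pick A→Pick C) = (-24230.8, 246880, 392076).
So ∂z/∂easting = −n_x/n_z = 0.06180 and ∂z/∂northing = −n_y/n_z = −0.62967.
Unit vector along 335° is (sin 335°, cos 335°) = (-0.4226, 0.9063).
Slope in that direction = a·(-0.4226) + b·(0.9063) = −0.59680.
Apparent dip = arctan|0.59680| = 30.8° (true dip is 32.3°, so apparent ≤ true as expected).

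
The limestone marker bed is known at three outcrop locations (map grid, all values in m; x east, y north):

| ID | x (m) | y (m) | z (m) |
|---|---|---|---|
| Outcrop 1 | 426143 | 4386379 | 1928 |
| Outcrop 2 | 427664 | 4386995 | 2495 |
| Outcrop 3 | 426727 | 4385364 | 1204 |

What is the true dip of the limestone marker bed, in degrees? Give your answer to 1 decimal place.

Let the plane be z = a·x + b·y + c.
Outcrop 2−Outcrop 1: 1521a + 616b = 567;  Outcrop 3−Outcrop 1: 584a − 1015b = −724.
Solving gives a = 0.06804, b = 0.75245.
Gradient magnitude |∇z| = √(a² + b²) = √(0.00463 + 0.56618) = 0.75552.
True dip = arctan(0.75552) = 37.1°, dipping toward S (azimuth ≈ 185°).

37.1°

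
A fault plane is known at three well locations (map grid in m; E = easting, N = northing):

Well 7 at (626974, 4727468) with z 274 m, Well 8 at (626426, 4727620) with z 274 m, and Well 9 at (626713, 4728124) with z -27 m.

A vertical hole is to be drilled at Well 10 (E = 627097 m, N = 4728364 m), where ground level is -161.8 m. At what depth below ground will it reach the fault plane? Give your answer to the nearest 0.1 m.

Let the plane be z = a·E + b·N + c.
Well 8−Well 7: −548a + 152b = 0;  Well 9−Well 7: −261a + 656b = −301.
Solving gives a = −0.143057258, b = −0.515759061.
Then c = 274 − a·626974 − b·4727468 = 2528201.64.
At (627097, 4728364): z_contact = −89710.78 − 2438696.58 + 2528201.64 = -205.72 m.
Depth below ground = -161.8 − (-205.72) = 43.9 m.

43.9 m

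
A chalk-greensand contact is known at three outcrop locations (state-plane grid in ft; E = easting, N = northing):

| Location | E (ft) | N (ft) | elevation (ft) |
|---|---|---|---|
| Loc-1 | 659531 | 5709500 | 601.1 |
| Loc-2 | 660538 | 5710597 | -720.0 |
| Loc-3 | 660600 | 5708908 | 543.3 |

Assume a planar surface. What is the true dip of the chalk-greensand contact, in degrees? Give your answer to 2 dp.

42.07°

Let the plane be z = a·E + b·N + c.
Loc-2−Loc-1: 1007a + 1097b = −1321.1;  Loc-3−Loc-1: 1069a − 592b = −57.8.
Solving gives a = −0.47800, b = −0.76550.
Gradient magnitude |∇z| = √(a² + b²) = √(0.22848 + 0.58600) = 0.90248.
True dip = arctan(0.90248) = 42.07°, dipping toward NNE (azimuth ≈ 032°).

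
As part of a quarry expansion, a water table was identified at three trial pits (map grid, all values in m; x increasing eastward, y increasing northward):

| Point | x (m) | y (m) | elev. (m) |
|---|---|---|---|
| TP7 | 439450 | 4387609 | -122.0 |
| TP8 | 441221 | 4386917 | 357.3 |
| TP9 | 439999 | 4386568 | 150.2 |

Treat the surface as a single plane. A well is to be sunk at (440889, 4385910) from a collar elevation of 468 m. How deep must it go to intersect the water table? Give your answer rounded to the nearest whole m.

31 m

Let the plane be z = a·x + b·y + c.
TP8−TP7: 1771a − 692b = 479.3;  TP9−TP7: 549a − 1041b = 272.2.
Solving gives a = 0.21219394, b = −0.14957303.
Then c = -122 − a·439450 − b·4387609 = 562897.37.
At (440889, 4385910): z_contact = 93554.0 − 656013.9 + 562897.37 = 437.5 m.
Depth below ground = 468 − 437.5 = 31 m.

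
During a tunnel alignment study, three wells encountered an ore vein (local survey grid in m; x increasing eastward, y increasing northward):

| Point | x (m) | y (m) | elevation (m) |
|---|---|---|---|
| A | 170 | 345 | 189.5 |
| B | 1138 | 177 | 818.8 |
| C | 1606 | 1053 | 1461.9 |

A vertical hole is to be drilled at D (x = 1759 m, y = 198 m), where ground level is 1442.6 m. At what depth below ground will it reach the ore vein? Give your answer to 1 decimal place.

Two edge vectors: A→B = (968, -168, 629.3), A→C = (1436, 708, 1272.4).
Normal n = (A→B) × (A→C) = (-659307.6, -328008.4, 926592).
So ∂z/∂x = −n_x/n_z = 0.711540 and ∂z/∂y = −n_y/n_z = 0.353994.
Intercept c from A: 189.5 − 120.96 − 122.13 = −53.59.
At (1759, 198): z_contact = 1251.60 + 70.09 − 53.59 = 1268.10 m.
Depth below ground = 1442.6 − 1268.10 = 174.5 m.

174.5 m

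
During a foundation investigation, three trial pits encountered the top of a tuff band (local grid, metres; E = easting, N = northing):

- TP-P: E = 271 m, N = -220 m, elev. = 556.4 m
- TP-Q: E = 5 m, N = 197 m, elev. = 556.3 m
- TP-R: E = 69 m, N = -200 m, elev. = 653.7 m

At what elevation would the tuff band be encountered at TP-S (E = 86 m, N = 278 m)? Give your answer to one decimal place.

488.1 m

Two edge vectors: TP-P→TP-Q = (-266, 417, -0.1), TP-P→TP-R = (-202, 20, 97.3).
Normal n = (TP-P→TP-Q) × (TP-P→TP-R) = (40576.1, 25902, 78914).
So ∂z/∂E = −n_x/n_z = −0.51418 and ∂z/∂N = −n_y/n_z = −0.32823.
Intercept c from TP-P: 556.4 + 139.34 − 72.21 = 623.53.
At (86, 278): z = −44.2 − 91.2 + 623.53 = 488.1 m.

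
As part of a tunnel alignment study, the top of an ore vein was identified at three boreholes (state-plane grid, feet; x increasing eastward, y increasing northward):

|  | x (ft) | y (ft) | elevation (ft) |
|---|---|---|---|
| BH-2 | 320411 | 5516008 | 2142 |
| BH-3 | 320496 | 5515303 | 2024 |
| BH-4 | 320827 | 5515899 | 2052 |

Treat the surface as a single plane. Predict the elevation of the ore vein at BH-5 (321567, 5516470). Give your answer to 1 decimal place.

Let the plane be z = a·x + b·y + c.
BH-3−BH-2: 85a − 705b = −118;  BH-4−BH-2: 416a − 109b = −90.
Solving gives a = −0.178117353, b = 0.145900745.
Then c = 2142 − a·320411 − b·5516008 = −745576.92.
At (321567, 5516470): z = −57276.7 + 804857.1 − 745576.92 = 2003.5 ft.

2003.5 ft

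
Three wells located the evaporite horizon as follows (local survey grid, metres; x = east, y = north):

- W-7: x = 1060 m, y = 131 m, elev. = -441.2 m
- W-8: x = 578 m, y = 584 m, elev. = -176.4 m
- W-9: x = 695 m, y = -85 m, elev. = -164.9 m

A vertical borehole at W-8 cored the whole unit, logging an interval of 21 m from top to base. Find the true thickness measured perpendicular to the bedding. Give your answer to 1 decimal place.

17.3 m

Two edge vectors: W-7→W-8 = (-482, 453, 264.8), W-7→W-9 = (-365, -216, 276.3).
Normal n = (W-7→W-8) × (W-7→W-9) = (182360.7, 36524.6, 269457).
So ∂z/∂x = −n_x/n_z = −0.67677 and ∂z/∂y = −n_y/n_z = −0.13555.
|∇z| = √(a²+b²) = 0.69021, so dip δ = arctan(0.69021) = 34.61°.
True thickness = vertical thickness × cos δ = 21 × cos 34.61° = 17.3 m.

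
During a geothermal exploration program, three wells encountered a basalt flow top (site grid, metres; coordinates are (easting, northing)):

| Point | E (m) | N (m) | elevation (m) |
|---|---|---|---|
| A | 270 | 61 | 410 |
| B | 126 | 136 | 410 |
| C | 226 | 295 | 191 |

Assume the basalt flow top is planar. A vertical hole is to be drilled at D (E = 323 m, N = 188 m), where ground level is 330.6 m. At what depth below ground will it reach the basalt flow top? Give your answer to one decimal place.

81.0 m

Let the plane be z = a·E + b·N + c.
B−A: −144a + 75b = 0;  C−A: −44a + 234b = −219.
Solving gives a = −0.54037, b = −1.03750.
Then c = 410 − a·270 − b·61 = 619.19.
At (323, 188): z_contact = −174.54 − 195.05 + 619.19 = 249.60 m.
Depth below ground = 330.6 − 249.60 = 81.0 m.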